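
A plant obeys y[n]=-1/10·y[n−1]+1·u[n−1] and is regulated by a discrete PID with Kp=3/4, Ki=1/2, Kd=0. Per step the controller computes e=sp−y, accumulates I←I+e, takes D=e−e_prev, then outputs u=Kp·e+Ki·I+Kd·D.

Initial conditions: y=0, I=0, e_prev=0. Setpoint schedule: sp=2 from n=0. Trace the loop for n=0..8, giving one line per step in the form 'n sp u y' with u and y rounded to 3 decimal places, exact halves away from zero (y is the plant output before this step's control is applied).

0 2 2.500 0.000
1 2 0.375 2.500
2 2 3.094 0.125
3 2 0.336 3.081
4 2 3.612 0.028
5 2 0.121 3.609
6 2 4.128 -0.240
7 2 -0.242 4.152
8 2 4.693 -0.657

(exact arithmetic carried between steps; '≈' marks a value shown rounded to 6 d.p. or computed from one; I and e_prev carry over from the previous line; the table rounds u and y to 3 d.p., halves away from zero)
n=0: y=0, sp=2, e=sp−y=2; I=2, D=e−e_prev=2; u=3/4·2+1/2·2+0·2=2.5; next y=-1/10·0+1·2.5=2.5
n=1: y=2.5, sp=2, e=sp−y=-0.5; I=1.5, D=e−e_prev=-2.5; u=3/4·(-0.5)+1/2·1.5+0·(-2.5)=0.375; next y=-1/10·2.5+1·0.375=0.125
n=2: y=0.125, sp=2, e=sp−y=1.875; I=3.375, D=e−e_prev=2.375; u=3/4·1.875+1/2·3.375+0·2.375=3.09375; next y=-1/10·0.125+1·3.09375=3.08125
n=3: y=3.08125, sp=2, e=sp−y=-1.08125; I=2.29375, D=e−e_prev=-2.95625; u=3/4·(-1.08125)+1/2·2.29375+0·(-2.95625)≈0.335938; next y=-1/10·3.08125+1·0.335938≈0.027813
n=4: y≈0.027813, sp=2, e=sp−y≈1.972188; I≈4.265938, D=e−e_prev≈3.053438; u=3/4·1.972188+1/2·4.265938+0·3.053438≈3.612109; next y=-1/10·0.027813+1·3.612109≈3.609328
n=5: y≈3.609328, sp=2, e=sp−y≈-1.609328; I≈2.656609, D=e−e_prev≈-3.581516; u=3/4·(-1.609328)+1/2·2.656609+0·(-3.581516)≈0.121309; next y=-1/10·3.609328+1·0.121309≈-0.239624
n=6: y≈-0.239624, sp=2, e=sp−y≈2.239624; I≈4.896234, D=e−e_prev≈3.848952; u=3/4·2.239624+1/2·4.896234+0·3.848952≈4.127835; next y=-1/10·(-0.239624)+1·4.127835≈4.151797
n=7: y≈4.151797, sp=2, e=sp−y≈-2.151797; I≈2.744436, D=e−e_prev≈-4.391422; u=3/4·(-2.151797)+1/2·2.744436+0·(-4.391422)≈-0.241630; next y=-1/10·4.151797+1·(-0.241630)≈-0.656810
n=8: y≈-0.656810, sp=2, e=sp−y≈2.656810; I≈5.401246, D=e−e_prev≈4.808607; u=3/4·2.656810+1/2·5.401246+0·4.808607≈4.693230; next y=-1/10·(-0.656810)+1·4.693230≈4.758911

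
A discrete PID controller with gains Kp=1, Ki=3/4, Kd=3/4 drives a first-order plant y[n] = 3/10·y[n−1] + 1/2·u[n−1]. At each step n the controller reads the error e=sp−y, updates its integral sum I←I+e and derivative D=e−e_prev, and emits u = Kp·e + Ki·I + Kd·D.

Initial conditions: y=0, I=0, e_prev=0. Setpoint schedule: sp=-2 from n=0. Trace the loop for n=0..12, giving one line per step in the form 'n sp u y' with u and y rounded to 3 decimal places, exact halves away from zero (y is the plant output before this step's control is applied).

(exact arithmetic carried between steps; '≈' marks a value shown rounded to 6 d.p. or computed from one; I and e_prev carry over from the previous line; the table rounds u and y to 3 d.p., halves away from zero)
n=0: y=0, sp=-2, e=sp−y=-2; I=-2, D=e−e_prev=-2; u=1·(-2)+3/4·(-2)+3/4·(-2)=-5; next y=3/10·0+1/2·(-5)=-2.5
n=1: y=-2.5, sp=-2, e=sp−y=0.5; I=-1.5, D=e−e_prev=2.5; u=1·0.5+3/4·(-1.5)+3/4·2.5=1.25; next y=3/10·(-2.5)+1/2·1.25=-0.125
n=2: y=-0.125, sp=-2, e=sp−y=-1.875; I=-3.375, D=e−e_prev=-2.375; u=1·(-1.875)+3/4·(-3.375)+3/4·(-2.375)=-6.1875; next y=3/10·(-0.125)+1/2·(-6.1875)=-3.13125
n=3: y=-3.13125, sp=-2, e=sp−y=1.13125; I=-2.24375, D=e−e_prev=3.00625; u=1·1.13125+3/4·(-2.24375)+3/4·3.00625=1.703125; next y=3/10·(-3.13125)+1/2·1.703125≈-0.087813
n=4: y≈-0.087813, sp=-2, e=sp−y≈-1.912188; I≈-4.155938, D=e−e_prev≈-3.043438; u=1·(-1.912188)+3/4·(-4.155938)+3/4·(-3.043438)≈-7.311719; next y=3/10·(-0.087813)+1/2·(-7.311719)≈-3.682203
n=5: y≈-3.682203, sp=-2, e=sp−y≈1.682203; I≈-2.473734, D=e−e_prev≈3.594391; u=1·1.682203+3/4·(-2.473734)+3/4·3.594391≈2.522695; next y=3/10·(-3.682203)+1/2·2.522695≈0.156687
n=6: y≈0.156687, sp=-2, e=sp−y≈-2.156687; I≈-4.630421, D=e−e_prev≈-3.838890; u=1·(-2.156687)+3/4·(-4.630421)+3/4·(-3.838890)≈-8.508670; next y=3/10·0.156687+1/2·(-8.508670)≈-4.207329
n=7: y≈-4.207329, sp=-2, e=sp−y≈2.207329; I≈-2.423092, D=e−e_prev≈4.364016; u=1·2.207329+3/4·(-2.423092)+3/4·4.364016≈3.663022; next y=3/10·(-4.207329)+1/2·3.663022≈0.569312
n=8: y≈0.569312, sp=-2, e=sp−y≈-2.569312; I≈-4.992404, D=e−e_prev≈-4.776641; u=1·(-2.569312)+3/4·(-4.992404)+3/4·(-4.776641)≈-9.896096; next y=3/10·0.569312+1/2·(-9.896096)≈-4.777254
n=9: y≈-4.777254, sp=-2, e=sp−y≈2.777254; I≈-2.215150, D=e−e_prev≈5.346567; u=1·2.777254+3/4·(-2.215150)+3/4·5.346567≈5.125817; next y=3/10·(-4.777254)+1/2·5.125817≈1.129732
n=10: y≈1.129732, sp=-2, e=sp−y≈-3.129732; I≈-5.344882, D=e−e_prev≈-5.906987; u=1·(-3.129732)+3/4·(-5.344882)+3/4·(-5.906987)≈-11.568634; next y=3/10·1.129732+1/2·(-11.568634)≈-5.445397
n=11: y≈-5.445397, sp=-2, e=sp−y≈3.445397; I≈-1.899485, D=e−e_prev≈6.575129; u=1·3.445397+3/4·(-1.899485)+3/4·6.575129≈6.952130; next y=3/10·(-5.445397)+1/2·6.952130≈1.842446
n=12: y≈1.842446, sp=-2, e=sp−y≈-3.842446; I≈-5.741931, D=e−e_prev≈-7.287843; u=1·(-3.842446)+3/4·(-5.741931)+3/4·(-7.287843)≈-13.614777; next y=3/10·1.842446+1/2·(-13.614777)≈-6.254655

0 -2 -5.000 0.000
1 -2 1.250 -2.500
2 -2 -6.188 -0.125
3 -2 1.703 -3.131
4 -2 -7.312 -0.088
5 -2 2.523 -3.682
6 -2 -8.509 0.157
7 -2 3.663 -4.207
8 -2 -9.896 0.569
9 -2 5.126 -4.777
10 -2 -11.569 1.130
11 -2 6.952 -5.445
12 -2 -13.615 1.842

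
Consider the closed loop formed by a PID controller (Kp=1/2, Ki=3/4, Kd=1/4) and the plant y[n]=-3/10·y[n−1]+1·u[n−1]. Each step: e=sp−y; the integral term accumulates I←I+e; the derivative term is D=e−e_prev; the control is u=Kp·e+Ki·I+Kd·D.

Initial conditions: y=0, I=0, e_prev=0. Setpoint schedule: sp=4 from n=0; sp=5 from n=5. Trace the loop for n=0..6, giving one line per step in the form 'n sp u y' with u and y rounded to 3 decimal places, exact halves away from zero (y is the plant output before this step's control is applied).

(exact arithmetic carried between steps; '≈' marks a value shown rounded to 6 d.p. or computed from one; I and e_prev carry over from the previous line; the table rounds u and y to 3 d.p., halves away from zero)
n=0: y=0, sp=4, e=sp−y=4; I=4, D=e−e_prev=4; u=1/2·4+3/4·4+1/4·4=6; next y=-3/10·0+1·6=6
n=1: y=6, sp=4, e=sp−y=-2; I=2, D=e−e_prev=-6; u=1/2·(-2)+3/4·2+1/4·(-6)=-1; next y=-3/10·6+1·(-1)=-2.8
n=2: y=-2.8, sp=4, e=sp−y=6.8; I=8.8, D=e−e_prev=8.8; u=1/2·6.8+3/4·8.8+1/4·8.8=12.2; next y=-3/10·(-2.8)+1·12.2=13.04
n=3: y=13.04, sp=4, e=sp−y=-9.04; I=-0.24, D=e−e_prev=-15.84; u=1/2·(-9.04)+3/4·(-0.24)+1/4·(-15.84)=-8.66; next y=-3/10·13.04+1·(-8.66)=-12.572
n=4: y=-12.572, sp=4, e=sp−y=16.572; I=16.332, D=e−e_prev=25.612; u=1/2·16.572+3/4·16.332+1/4·25.612=26.938; next y=-3/10·(-12.572)+1·26.938=30.7096
n=5: y=30.7096, sp=5, e=sp−y=-25.7096; I=-9.3776, D=e−e_prev=-42.2816; u=1/2·(-25.7096)+3/4·(-9.3776)+1/4·(-42.2816)=-30.4584; next y=-3/10·30.7096+1·(-30.4584)=-39.67128
n=6: y=-39.67128, sp=5, e=sp−y=44.67128; I=35.29368, D=e−e_prev=70.38088; u=1/2·44.67128+3/4·35.29368+1/4·70.38088=66.40112; next y=-3/10·(-39.67128)+1·66.40112=78.302504

0 4 6.000 0.000
1 4 -1.000 6.000
2 4 12.200 -2.800
3 4 -8.660 13.040
4 4 26.938 -12.572
5 5 -30.458 30.710
6 5 66.401 -39.671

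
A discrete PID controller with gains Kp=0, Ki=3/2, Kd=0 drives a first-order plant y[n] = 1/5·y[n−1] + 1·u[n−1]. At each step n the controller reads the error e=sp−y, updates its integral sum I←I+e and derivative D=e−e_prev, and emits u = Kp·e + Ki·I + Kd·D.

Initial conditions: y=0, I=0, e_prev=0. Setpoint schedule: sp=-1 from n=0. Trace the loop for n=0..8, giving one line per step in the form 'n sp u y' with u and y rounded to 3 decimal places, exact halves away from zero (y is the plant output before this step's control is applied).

(exact arithmetic carried between steps; '≈' marks a value shown rounded to 6 d.p. or computed from one; I and e_prev carry over from the previous line; the table rounds u and y to 3 d.p., halves away from zero)
n=0: y=0, sp=-1, e=sp−y=-1; I=-1, D=e−e_prev=-1; u=0·(-1)+3/2·(-1)+0·(-1)=-1.5; next y=1/5·0+1·(-1.5)=-1.5
n=1: y=-1.5, sp=-1, e=sp−y=0.5; I=-0.5, D=e−e_prev=1.5; u=0·0.5+3/2·(-0.5)+0·1.5=-0.75; next y=1/5·(-1.5)+1·(-0.75)=-1.05
n=2: y=-1.05, sp=-1, e=sp−y=0.05; I=-0.45, D=e−e_prev=-0.45; u=0·0.05+3/2·(-0.45)+0·(-0.45)=-0.675; next y=1/5·(-1.05)+1·(-0.675)=-0.885
n=3: y=-0.885, sp=-1, e=sp−y=-0.115; I=-0.565, D=e−e_prev=-0.165; u=0·(-0.115)+3/2·(-0.565)+0·(-0.165)=-0.8475; next y=1/5·(-0.885)+1·(-0.8475)=-1.0245
n=4: y=-1.0245, sp=-1, e=sp−y=0.0245; I=-0.5405, D=e−e_prev=0.1395; u=0·0.0245+3/2·(-0.5405)+0·0.1395=-0.81075; next y=1/5·(-1.0245)+1·(-0.81075)=-1.01565
n=5: y=-1.01565, sp=-1, e=sp−y=0.01565; I=-0.52485, D=e−e_prev=-0.00885; u=0·0.01565+3/2·(-0.52485)+0·(-0.00885)=-0.787275; next y=1/5·(-1.01565)+1·(-0.787275)=-0.990405
n=6: y=-0.990405, sp=-1, e=sp−y=-0.009595; I=-0.534445, D=e−e_prev=-0.025245; u=0·(-0.009595)+3/2·(-0.534445)+0·(-0.025245)≈-0.801668; next y=1/5·(-0.990405)+1·(-0.801668)≈-0.999749
n=7: y≈-0.999749, sp=-1, e=sp−y≈-0.000252; I≈-0.534697, D=e−e_prev≈0.009344; u=0·(-0.000252)+3/2·(-0.534697)+0·0.009344≈-0.802045; next y=1/5·(-0.999749)+1·(-0.802045)≈-1.001994
n=8: y≈-1.001994, sp=-1, e=sp−y≈0.001994; I≈-0.532702, D=e−e_prev≈0.002246; u=0·0.001994+3/2·(-0.532702)+0·0.002246≈-0.799053; next y=1/5·(-1.001994)+1·(-0.799053)≈-0.999452

0 -1 -1.500 0.000
1 -1 -0.750 -1.500
2 -1 -0.675 -1.050
3 -1 -0.848 -0.885
4 -1 -0.811 -1.025
5 -1 -0.787 -1.016
6 -1 -0.802 -0.990
7 -1 -0.802 -1.000
8 -1 -0.799 -1.002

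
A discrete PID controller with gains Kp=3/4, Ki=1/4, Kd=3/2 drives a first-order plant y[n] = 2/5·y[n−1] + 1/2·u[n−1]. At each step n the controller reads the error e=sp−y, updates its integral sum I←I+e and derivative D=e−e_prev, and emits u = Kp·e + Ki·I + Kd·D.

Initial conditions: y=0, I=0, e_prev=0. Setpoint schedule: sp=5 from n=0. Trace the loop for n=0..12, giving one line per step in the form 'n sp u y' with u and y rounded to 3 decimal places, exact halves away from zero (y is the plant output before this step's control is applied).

0 5 12.500 0.000
1 5 -9.375 6.250
2 5 20.781 -2.188
3 5 -19.336 9.516
4 5 35.533 -5.862
5 5 -38.026 15.422
6 5 61.959 -12.844
7 5 -72.695 25.842
8 5 109.756 -26.011
9 5 -136.481 44.474
10 5 196.689 -50.451
11 5 -253.374 78.164
12 5 355.221 -95.421

(exact arithmetic carried between steps; '≈' marks a value shown rounded to 6 d.p. or computed from one; I and e_prev carry over from the previous line; the table rounds u and y to 3 d.p., halves away from zero)
n=0: y=0, sp=5, e=sp−y=5; I=5, D=e−e_prev=5; u=3/4·5+1/4·5+3/2·5=12.5; next y=2/5·0+1/2·12.5=6.25
n=1: y=6.25, sp=5, e=sp−y=-1.25; I=3.75, D=e−e_prev=-6.25; u=3/4·(-1.25)+1/4·3.75+3/2·(-6.25)=-9.375; next y=2/5·6.25+1/2·(-9.375)=-2.1875
n=2: y=-2.1875, sp=5, e=sp−y=7.1875; I=10.9375, D=e−e_prev=8.4375; u=3/4·7.1875+1/4·10.9375+3/2·8.4375=20.78125; next y=2/5·(-2.1875)+1/2·20.78125=9.515625
n=3: y=9.515625, sp=5, e=sp−y=-4.515625; I=6.421875, D=e−e_prev=-11.703125; u=3/4·(-4.515625)+1/4·6.421875+3/2·(-11.703125)≈-19.335938; next y=2/5·9.515625+1/2·(-19.335938)≈-5.861719
n=4: y≈-5.861719, sp=5, e=sp−y≈10.861719; I≈17.283594, D=e−e_prev≈15.377344; u=3/4·10.861719+1/4·17.283594+3/2·15.377344≈35.533203; next y=2/5·(-5.861719)+1/2·35.533203≈15.421914
n=5: y≈15.421914, sp=5, e=sp−y≈-10.421914; I≈6.861680, D=e−e_prev≈-21.283633; u=3/4·(-10.421914)+1/4·6.861680+3/2·(-21.283633)≈-38.026465; next y=2/5·15.421914+1/2·(-38.026465)≈-12.844467
n=6: y≈-12.844467, sp=5, e=sp−y≈17.844467; I≈24.706146, D=e−e_prev≈28.266381; u=3/4·17.844467+1/4·24.706146+3/2·28.266381≈61.959458; next y=2/5·(-12.844467)+1/2·61.959458≈25.841942
n=7: y≈25.841942, sp=5, e=sp−y≈-20.841942; I≈3.864204, D=e−e_prev≈-38.686409; u=3/4·(-20.841942)+1/4·3.864204+3/2·(-38.686409)≈-72.695019; next y=2/5·25.841942+1/2·(-72.695019)≈-26.010733
n=8: y≈-26.010733, sp=5, e=sp−y≈31.010733; I≈34.874937, D=e−e_prev≈51.852675; u=3/4·31.010733+1/4·34.874937+3/2·51.852675≈109.755796; next y=2/5·(-26.010733)+1/2·109.755796≈44.473605
n=9: y≈44.473605, sp=5, e=sp−y≈-39.473605; I≈-4.598668, D=e−e_prev≈-70.484338; u=3/4·(-39.473605)+1/4·(-4.598668)+3/2·(-70.484338)≈-136.481378; next y=2/5·44.473605+1/2·(-136.481378)≈-50.451247
n=10: y≈-50.451247, sp=5, e=sp−y≈55.451247; I≈50.852579, D=e−e_prev≈94.924852; u=3/4·55.451247+1/4·50.852579+3/2·94.924852≈196.688857; next y=2/5·(-50.451247)+1/2·196.688857≈78.163930
n=11: y≈78.163930, sp=5, e=sp−y≈-73.163930; I≈-22.311351, D=e−e_prev≈-128.615177; u=3/4·(-73.163930)+1/4·(-22.311351)+3/2·(-128.615177)≈-253.373550; next y=2/5·78.163930+1/2·(-253.373550)≈-95.421203
n=12: y≈-95.421203, sp=5, e=sp−y≈100.421203; I≈78.109852, D=e−e_prev≈173.585133; u=3/4·100.421203+1/4·78.109852+3/2·173.585133≈355.221065; next y=2/5·(-95.421203)+1/2·355.221065≈139.442051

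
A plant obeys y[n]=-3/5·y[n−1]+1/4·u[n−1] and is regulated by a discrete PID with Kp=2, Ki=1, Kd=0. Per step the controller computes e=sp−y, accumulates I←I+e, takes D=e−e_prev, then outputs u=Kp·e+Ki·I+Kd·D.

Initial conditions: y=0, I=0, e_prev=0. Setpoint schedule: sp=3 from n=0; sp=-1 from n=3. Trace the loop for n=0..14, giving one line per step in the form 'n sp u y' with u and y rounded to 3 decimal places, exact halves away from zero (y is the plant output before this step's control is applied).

(exact arithmetic carried between steps; '≈' marks a value shown rounded to 6 d.p. or computed from one; I and e_prev carry over from the previous line; the table rounds u and y to 3 d.p., halves away from zero)
n=0: y=0, sp=3, e=sp−y=3; I=3, D=e−e_prev=3; u=2·3+1·3+0·3=9; next y=-3/5·0+1/4·9=2.25
n=1: y=2.25, sp=3, e=sp−y=0.75; I=3.75, D=e−e_prev=-2.25; u=2·0.75+1·3.75+0·(-2.25)=5.25; next y=-3/5·2.25+1/4·5.25=-0.0375
n=2: y=-0.0375, sp=3, e=sp−y=3.0375; I=6.7875, D=e−e_prev=2.2875; u=2·3.0375+1·6.7875+0·2.2875=12.8625; next y=-3/5·(-0.0375)+1/4·12.8625=3.238125
n=3: y=3.238125, sp=-1, e=sp−y=-4.238125; I=2.549375, D=e−e_prev=-7.275625; u=2·(-4.238125)+1·2.549375+0·(-7.275625)=-5.926875; next y=-3/5·3.238125+1/4·(-5.926875)≈-3.424594
n=4: y≈-3.424594, sp=-1, e=sp−y≈2.424594; I≈4.973969, D=e−e_prev≈6.662719; u=2·2.424594+1·4.973969+0·6.662719≈9.823156; next y=-3/5·(-3.424594)+1/4·9.823156≈4.510545
n=5: y≈4.510545, sp=-1, e=sp−y≈-5.510545; I≈-0.536577, D=e−e_prev≈-7.935139; u=2·(-5.510545)+1·(-0.536577)+0·(-7.935139)≈-11.557667; next y=-3/5·4.510545+1/4·(-11.557667)≈-5.595744
n=6: y≈-5.595744, sp=-1, e=sp−y≈4.595744; I≈4.059167, D=e−e_prev≈10.106289; u=2·4.595744+1·4.059167+0·10.106289≈13.250655; next y=-3/5·(-5.595744)+1/4·13.250655≈6.670110
n=7: y≈6.670110, sp=-1, e=sp−y≈-7.670110; I≈-3.610943, D=e−e_prev≈-12.265854; u=2·(-7.670110)+1·(-3.610943)+0·(-12.265854)≈-18.951163; next y=-3/5·6.670110+1/4·(-18.951163)≈-8.739857
n=8: y≈-8.739857, sp=-1, e=sp−y≈7.739857; I≈4.128914, D=e−e_prev≈15.409967; u=2·7.739857+1·4.128914+0·15.409967≈19.608628; next y=-3/5·(-8.739857)+1/4·19.608628≈10.146071
n=9: y≈10.146071, sp=-1, e=sp−y≈-11.146071; I≈-7.017157, D=e−e_prev≈-18.885928; u=2·(-11.146071)+1·(-7.017157)+0·(-18.885928)≈-29.309299; next y=-3/5·10.146071+1/4·(-29.309299)≈-13.414968
n=10: y≈-13.414968, sp=-1, e=sp−y≈12.414968; I≈5.397811, D=e−e_prev≈23.561039; u=2·12.414968+1·5.397811+0·23.561039≈30.227746; next y=-3/5·(-13.414968)+1/4·30.227746≈15.605917
n=11: y≈15.605917, sp=-1, e=sp−y≈-16.605917; I≈-11.208106, D=e−e_prev≈-29.020885; u=2·(-16.605917)+1·(-11.208106)+0·(-29.020885)≈-44.419940; next y=-3/5·15.605917+1/4·(-44.419940)≈-20.468535
n=12: y≈-20.468535, sp=-1, e=sp−y≈19.468535; I≈8.260429, D=e−e_prev≈36.074452; u=2·19.468535+1·8.260429+0·36.074452≈47.197499; next y=-3/5·(-20.468535)+1/4·47.197499≈24.080496
n=13: y≈24.080496, sp=-1, e=sp−y≈-25.080496; I≈-16.820067, D=e−e_prev≈-44.549031; u=2·(-25.080496)+1·(-16.820067)+0·(-44.549031)≈-66.981059; next y=-3/5·24.080496+1/4·(-66.981059)≈-31.193562
n=14: y≈-31.193562, sp=-1, e=sp−y≈30.193562; I≈13.373495, D=e−e_prev≈55.274058; u=2·30.193562+1·13.373495+0·55.274058≈73.760620; next y=-3/5·(-31.193562)+1/4·73.760620≈37.156292

0 3 9.000 0.000
1 3 5.250 2.250
2 3 12.863 -0.038
3 -1 -5.927 3.238
4 -1 9.823 -3.425
5 -1 -11.558 4.511
6 -1 13.251 -5.596
7 -1 -18.951 6.670
8 -1 19.609 -8.740
9 -1 -29.309 10.146
10 -1 30.228 -13.415
11 -1 -44.420 15.606
12 -1 47.197 -20.469
13 -1 -66.981 24.080
14 -1 73.761 -31.194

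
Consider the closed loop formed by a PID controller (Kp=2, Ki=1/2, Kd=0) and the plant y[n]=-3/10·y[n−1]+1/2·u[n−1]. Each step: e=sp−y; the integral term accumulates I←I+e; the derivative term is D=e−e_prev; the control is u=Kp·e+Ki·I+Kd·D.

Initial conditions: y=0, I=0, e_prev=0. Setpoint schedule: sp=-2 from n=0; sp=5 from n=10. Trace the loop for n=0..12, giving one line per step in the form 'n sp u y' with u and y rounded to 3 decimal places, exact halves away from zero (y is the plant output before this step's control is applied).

0 -2 -5.000 0.000
1 -2 0.250 -2.500
2 -2 -7.938 0.875
3 -2 3.391 -4.231
4 -2 -13.484 2.965
5 -2 10.524 -7.631
6 -2 -24.617 7.551
7 -2 25.920 -14.574
8 -2 -47.558 17.332
9 -2 58.553 -28.979
10 5 -77.829 37.970
11 5 126.375 -50.306
12 5 -167.434 78.279

(exact arithmetic carried between steps; '≈' marks a value shown rounded to 6 d.p. or computed from one; I and e_prev carry over from the previous line; the table rounds u and y to 3 d.p., halves away from zero)
n=0: y=0, sp=-2, e=sp−y=-2; I=-2, D=e−e_prev=-2; u=2·(-2)+1/2·(-2)+0·(-2)=-5; next y=-3/10·0+1/2·(-5)=-2.5
n=1: y=-2.5, sp=-2, e=sp−y=0.5; I=-1.5, D=e−e_prev=2.5; u=2·0.5+1/2·(-1.5)+0·2.5=0.25; next y=-3/10·(-2.5)+1/2·0.25=0.875
n=2: y=0.875, sp=-2, e=sp−y=-2.875; I=-4.375, D=e−e_prev=-3.375; u=2·(-2.875)+1/2·(-4.375)+0·(-3.375)=-7.9375; next y=-3/10·0.875+1/2·(-7.9375)=-4.23125
n=3: y=-4.23125, sp=-2, e=sp−y=2.23125; I=-2.14375, D=e−e_prev=5.10625; u=2·2.23125+1/2·(-2.14375)+0·5.10625=3.390625; next y=-3/10·(-4.23125)+1/2·3.390625≈2.964688
n=4: y≈2.964688, sp=-2, e=sp−y≈-4.964688; I≈-7.108438, D=e−e_prev≈-7.195938; u=2·(-4.964688)+1/2·(-7.108438)+0·(-7.195938)≈-13.483594; next y=-3/10·2.964688+1/2·(-13.483594)≈-7.631203
n=5: y≈-7.631203, sp=-2, e=sp−y≈5.631203; I≈-1.477234, D=e−e_prev≈10.595891; u=2·5.631203+1/2·(-1.477234)+0·10.595891≈10.523789; next y=-3/10·(-7.631203)+1/2·10.523789≈7.551255
n=6: y≈7.551255, sp=-2, e=sp−y≈-9.551255; I≈-11.028490, D=e−e_prev≈-15.182459; u=2·(-9.551255)+1/2·(-11.028490)+0·(-15.182459)≈-24.616756; next y=-3/10·7.551255+1/2·(-24.616756)≈-14.573755
n=7: y≈-14.573755, sp=-2, e=sp−y≈12.573755; I≈1.545265, D=e−e_prev≈22.125010; u=2·12.573755+1/2·1.545265+0·22.125010≈25.920142; next y=-3/10·(-14.573755)+1/2·25.920142≈17.332197
n=8: y≈17.332197, sp=-2, e=sp−y≈-19.332197; I≈-17.786932, D=e−e_prev≈-31.905952; u=2·(-19.332197)+1/2·(-17.786932)+0·(-31.905952)≈-47.557860; next y=-3/10·17.332197+1/2·(-47.557860)≈-28.978589
n=9: y≈-28.978589, sp=-2, e=sp−y≈26.978589; I≈9.191657, D=e−e_prev≈46.310786; u=2·26.978589+1/2·9.191657+0·46.310786≈58.553007; next y=-3/10·(-28.978589)+1/2·58.553007≈37.970080
n=10: y≈37.970080, sp=5, e=sp−y≈-32.970080; I≈-23.778423, D=e−e_prev≈-59.948670; u=2·(-32.970080)+1/2·(-23.778423)+0·(-59.948670)≈-77.829373; next y=-3/10·37.970080+1/2·(-77.829373)≈-50.305710
n=11: y≈-50.305710, sp=5, e=sp−y≈55.305710; I≈31.527287, D=e−e_prev≈88.275791; u=2·55.305710+1/2·31.527287+0·88.275791≈126.375064; next y=-3/10·(-50.305710)+1/2·126.375064≈78.279245
n=12: y≈78.279245, sp=5, e=sp−y≈-73.279245; I≈-41.751958, D=e−e_prev≈-128.584956; u=2·(-73.279245)+1/2·(-41.751958)+0·(-128.584956)≈-167.434470; next y=-3/10·78.279245+1/2·(-167.434470)≈-107.201008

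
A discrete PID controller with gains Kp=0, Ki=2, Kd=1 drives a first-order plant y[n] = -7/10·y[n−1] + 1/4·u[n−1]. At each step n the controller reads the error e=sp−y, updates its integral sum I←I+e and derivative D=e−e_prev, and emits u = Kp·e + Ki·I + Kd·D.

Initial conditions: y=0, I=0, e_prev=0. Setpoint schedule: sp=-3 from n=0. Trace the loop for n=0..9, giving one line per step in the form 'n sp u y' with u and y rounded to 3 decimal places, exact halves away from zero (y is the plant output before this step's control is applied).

0 -3 -9.000 0.000
1 -3 -5.250 -2.250
2 -3 -16.538 0.263
3 -3 -6.808 -4.318
4 -3 -25.669 1.321
5 -3 -2.684 -7.342
6 -3 -38.093 4.468
7 -3 10.138 -12.651
8 -3 -59.802 11.390
9 -3 38.399 -22.923

(exact arithmetic carried between steps; '≈' marks a value shown rounded to 6 d.p. or computed from one; I and e_prev carry over from the previous line; the table rounds u and y to 3 d.p., halves away from zero)
n=0: y=0, sp=-3, e=sp−y=-3; I=-3, D=e−e_prev=-3; u=0·(-3)+2·(-3)+1·(-3)=-9; next y=-7/10·0+1/4·(-9)=-2.25
n=1: y=-2.25, sp=-3, e=sp−y=-0.75; I=-3.75, D=e−e_prev=2.25; u=0·(-0.75)+2·(-3.75)+1·2.25=-5.25; next y=-7/10·(-2.25)+1/4·(-5.25)=0.2625
n=2: y=0.2625, sp=-3, e=sp−y=-3.2625; I=-7.0125, D=e−e_prev=-2.5125; u=0·(-3.2625)+2·(-7.0125)+1·(-2.5125)=-16.5375; next y=-7/10·0.2625+1/4·(-16.5375)=-4.318125
n=3: y=-4.318125, sp=-3, e=sp−y=1.318125; I=-5.694375, D=e−e_prev=4.580625; u=0·1.318125+2·(-5.694375)+1·4.580625=-6.808125; next y=-7/10·(-4.318125)+1/4·(-6.808125)≈1.320656
n=4: y≈1.320656, sp=-3, e=sp−y≈-4.320656; I≈-10.015031, D=e−e_prev≈-5.638781; u=0·(-4.320656)+2·(-10.015031)+1·(-5.638781)≈-25.668844; next y=-7/10·1.320656+1/4·(-25.668844)≈-7.341670
n=5: y≈-7.341670, sp=-3, e=sp−y≈4.341670; I≈-5.673361, D=e−e_prev≈8.662327; u=0·4.341670+2·(-5.673361)+1·8.662327≈-2.684395; next y=-7/10·(-7.341670)+1/4·(-2.684395)≈4.468070
n=6: y≈4.468070, sp=-3, e=sp−y≈-7.468070; I≈-13.141431, D=e−e_prev≈-11.809741; u=0·(-7.468070)+2·(-13.141431)+1·(-11.809741)≈-38.092603; next y=-7/10·4.468070+1/4·(-38.092603)≈-12.650800
n=7: y≈-12.650800, sp=-3, e=sp−y≈9.650800; I≈-3.490631, D=e−e_prev≈17.118871; u=0·9.650800+2·(-3.490631)+1·17.118871≈10.137608; next y=-7/10·(-12.650800)+1/4·10.137608≈11.389962
n=8: y≈11.389962, sp=-3, e=sp−y≈-14.389962; I≈-17.880593, D=e−e_prev≈-24.040762; u=0·(-14.389962)+2·(-17.880593)+1·(-24.040762)≈-59.801949; next y=-7/10·11.389962+1/4·(-59.801949)≈-22.923461
n=9: y≈-22.923461, sp=-3, e=sp−y≈19.923461; I≈2.042867, D=e−e_prev≈34.313423; u=0·19.923461+2·2.042867+1·34.313423≈38.399158; next y=-7/10·(-22.923461)+1/4·38.399158≈25.646212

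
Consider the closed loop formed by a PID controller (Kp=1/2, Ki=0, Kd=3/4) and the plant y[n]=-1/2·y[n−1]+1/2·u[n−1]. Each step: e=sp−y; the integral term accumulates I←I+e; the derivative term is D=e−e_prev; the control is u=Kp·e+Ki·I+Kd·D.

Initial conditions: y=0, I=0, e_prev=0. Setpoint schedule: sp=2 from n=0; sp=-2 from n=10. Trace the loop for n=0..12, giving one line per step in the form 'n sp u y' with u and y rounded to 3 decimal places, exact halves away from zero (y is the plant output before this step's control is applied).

(exact arithmetic carried between steps; '≈' marks a value shown rounded to 6 d.p. or computed from one; I and e_prev carry over from the previous line; the table rounds u and y to 3 d.p., halves away from zero)
n=0: y=0, sp=2, e=sp−y=2; I=2, D=e−e_prev=2; u=1/2·2+0·2+3/4·2=2.5; next y=-1/2·0+1/2·2.5=1.25
n=1: y=1.25, sp=2, e=sp−y=0.75; I=2.75, D=e−e_prev=-1.25; u=1/2·0.75+0·2.75+3/4·(-1.25)=-0.5625; next y=-1/2·1.25+1/2·(-0.5625)=-0.90625
n=2: y=-0.90625, sp=2, e=sp−y=2.90625; I=5.65625, D=e−e_prev=2.15625; u=1/2·2.90625+0·5.65625+3/4·2.15625≈3.070313; next y=-1/2·(-0.90625)+1/2·3.070313≈1.988281
n=3: y≈1.988281, sp=2, e=sp−y≈0.011719; I≈5.667969, D=e−e_prev≈-2.894531; u=1/2·0.011719+0·5.667969+3/4·(-2.894531)≈-2.165039; next y=-1/2·1.988281+1/2·(-2.165039)≈-2.076660
n=4: y≈-2.076660, sp=2, e=sp−y≈4.076660; I≈9.744629, D=e−e_prev≈4.064941; u=1/2·4.076660+0·9.744629+3/4·4.064941≈5.087036; next y=-1/2·(-2.076660)+1/2·5.087036≈3.581848
n=5: y≈3.581848, sp=2, e=sp−y≈-1.581848; I≈8.162781, D=e−e_prev≈-5.658508; u=1/2·(-1.581848)+0·8.162781+3/4·(-5.658508)≈-5.034805; next y=-1/2·3.581848+1/2·(-5.034805)≈-4.308327
n=6: y≈-4.308327, sp=2, e=sp−y≈6.308327; I≈14.471107, D=e−e_prev≈7.890175; u=1/2·6.308327+0·14.471107+3/4·7.890175≈9.071795; next y=-1/2·(-4.308327)+1/2·9.071795≈6.690061
n=7: y≈6.690061, sp=2, e=sp−y≈-4.690061; I≈9.781047, D=e−e_prev≈-10.998387; u=1/2·(-4.690061)+0·9.781047+3/4·(-10.998387)≈-10.593821; next y=-1/2·6.690061+1/2·(-10.593821)≈-8.641941
n=8: y≈-8.641941, sp=2, e=sp−y≈10.641941; I≈20.422988, D=e−e_prev≈15.332001; u=1/2·10.641941+0·20.422988+3/4·15.332001≈16.819971; next y=-1/2·(-8.641941)+1/2·16.819971≈12.730956
n=9: y≈12.730956, sp=2, e=sp−y≈-10.730956; I≈9.692032, D=e−e_prev≈-21.372897; u=1/2·(-10.730956)+0·9.692032+3/4·(-21.372897)≈-21.395151; next y=-1/2·12.730956+1/2·(-21.395151)≈-17.063053
n=10: y≈-17.063053, sp=-2, e=sp−y≈15.063053; I≈24.755085, D=e−e_prev≈25.794009; u=1/2·15.063053+0·24.755085+3/4·25.794009≈26.877034; next y=-1/2·(-17.063053)+1/2·26.877034≈21.970043
n=11: y≈21.970043, sp=-2, e=sp−y≈-23.970043; I≈0.785041, D=e−e_prev≈-39.033097; u=1/2·(-23.970043)+0·0.785041+3/4·(-39.033097)≈-41.259844; next y=-1/2·21.970043+1/2·(-41.259844)≈-31.614944
n=12: y≈-31.614944, sp=-2, e=sp−y≈29.614944; I≈30.399985, D=e−e_prev≈53.584987; u=1/2·29.614944+0·30.399985+3/4·53.584987≈54.996212; next y=-1/2·(-31.614944)+1/2·54.996212≈43.305578

0 2 2.500 0.000
1 2 -0.563 1.250
2 2 3.070 -0.906
3 2 -2.165 1.988
4 2 5.087 -2.077
5 2 -5.035 3.582
6 2 9.072 -4.308
7 2 -10.594 6.690
8 2 16.820 -8.642
9 2 -21.395 12.731
10 -2 26.877 -17.063
11 -2 -41.260 21.970
12 -2 54.996 -31.615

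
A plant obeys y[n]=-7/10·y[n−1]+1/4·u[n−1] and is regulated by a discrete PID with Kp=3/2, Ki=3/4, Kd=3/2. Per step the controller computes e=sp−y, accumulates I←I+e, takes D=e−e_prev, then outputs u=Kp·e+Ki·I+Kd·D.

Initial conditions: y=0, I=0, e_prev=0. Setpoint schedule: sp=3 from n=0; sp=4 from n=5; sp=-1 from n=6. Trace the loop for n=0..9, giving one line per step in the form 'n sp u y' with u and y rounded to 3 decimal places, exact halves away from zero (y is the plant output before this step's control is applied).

(exact arithmetic carried between steps; '≈' marks a value shown rounded to 6 d.p. or computed from one; I and e_prev carry over from the previous line; the table rounds u and y to 3 d.p., halves away from zero)
n=0: y=0, sp=3, e=sp−y=3; I=3, D=e−e_prev=3; u=3/2·3+3/4·3+3/2·3=11.25; next y=-7/10·0+1/4·11.25=2.8125
n=1: y=2.8125, sp=3, e=sp−y=0.1875; I=3.1875, D=e−e_prev=-2.8125; u=3/2·0.1875+3/4·3.1875+3/2·(-2.8125)=-1.546875; next y=-7/10·2.8125+1/4·(-1.546875)≈-2.355469
n=2: y≈-2.355469, sp=3, e=sp−y≈5.355469; I≈8.542969, D=e−e_prev≈5.167969; u=3/2·5.355469+3/4·8.542969+3/2·5.167969≈22.192383; next y=-7/10·(-2.355469)+1/4·22.192383≈7.196924
n=3: y≈7.196924, sp=3, e=sp−y≈-4.196924; I≈4.346045, D=e−e_prev≈-9.552393; u=3/2·(-4.196924)+3/4·4.346045+3/2·(-9.552393)≈-17.364441; next y=-7/10·7.196924+1/4·(-17.364441)≈-9.378957
n=4: y≈-9.378957, sp=3, e=sp−y≈12.378957; I≈16.725002, D=e−e_prev≈16.575881; u=3/2·12.378957+3/4·16.725002+3/2·16.575881≈55.976008; next y=-7/10·(-9.378957)+1/4·55.976008≈20.559272
n=5: y≈20.559272, sp=4, e=sp−y≈-16.559272; I≈0.165730, D=e−e_prev≈-28.938229; u=3/2·(-16.559272)+3/4·0.165730+3/2·(-28.938229)≈-68.121953; next y=-7/10·20.559272+1/4·(-68.121953)≈-31.421979
n=6: y≈-31.421979, sp=-1, e=sp−y≈30.421979; I≈30.587709, D=e−e_prev≈46.981250; u=3/2·30.421979+3/4·30.587709+3/2·46.981250≈139.045625; next y=-7/10·(-31.421979)+1/4·139.045625≈56.756791
n=7: y≈56.756791, sp=-1, e=sp−y≈-57.756791; I≈-27.169083, D=e−e_prev≈-88.178770; u=3/2·(-57.756791)+3/4·(-27.169083)+3/2·(-88.178770)≈-239.280153; next y=-7/10·56.756791+1/4·(-239.280153)≈-99.549792
n=8: y≈-99.549792, sp=-1, e=sp−y≈98.549792; I≈71.380710, D=e−e_prev≈156.306583; u=3/2·98.549792+3/4·71.380710+3/2·156.306583≈435.820096; next y=-7/10·(-99.549792)+1/4·435.820096≈178.639878
n=9: y≈178.639878, sp=-1, e=sp−y≈-179.639878; I≈-108.259169, D=e−e_prev≈-278.189671; u=3/2·(-179.639878)+3/4·(-108.259169)+3/2·(-278.189671)≈-767.938700; next y=-7/10·178.639878+1/4·(-767.938700)≈-317.032590

0 3 11.250 0.000
1 3 -1.547 2.813
2 3 22.192 -2.355
3 3 -17.364 7.197
4 3 55.976 -9.379
5 4 -68.122 20.559
6 -1 139.046 -31.422
7 -1 -239.280 56.757
8 -1 435.820 -99.550
9 -1 -767.939 178.640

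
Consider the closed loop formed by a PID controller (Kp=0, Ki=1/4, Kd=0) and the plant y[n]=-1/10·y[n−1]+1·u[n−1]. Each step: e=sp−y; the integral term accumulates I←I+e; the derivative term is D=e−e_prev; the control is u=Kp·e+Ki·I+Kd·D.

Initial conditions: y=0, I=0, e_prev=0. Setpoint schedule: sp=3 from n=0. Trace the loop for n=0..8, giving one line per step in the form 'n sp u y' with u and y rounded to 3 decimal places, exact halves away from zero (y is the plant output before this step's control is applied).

0 3 0.750 0.000
1 3 1.313 0.750
2 3 1.753 1.238
3 3 2.096 1.629
4 3 2.363 1.933
5 3 2.570 2.169
6 3 2.732 2.353
7 3 2.858 2.497
8 3 2.956 2.608

(exact arithmetic carried between steps; '≈' marks a value shown rounded to 6 d.p. or computed from one; I and e_prev carry over from the previous line; the table rounds u and y to 3 d.p., halves away from zero)
n=0: y=0, sp=3, e=sp−y=3; I=3, D=e−e_prev=3; u=0·3+1/4·3+0·3=0.75; next y=-1/10·0+1·0.75=0.75
n=1: y=0.75, sp=3, e=sp−y=2.25; I=5.25, D=e−e_prev=-0.75; u=0·2.25+1/4·5.25+0·(-0.75)=1.3125; next y=-1/10·0.75+1·1.3125=1.2375
n=2: y=1.2375, sp=3, e=sp−y=1.7625; I=7.0125, D=e−e_prev=-0.4875; u=0·1.7625+1/4·7.0125+0·(-0.4875)=1.753125; next y=-1/10·1.2375+1·1.753125=1.629375
n=3: y=1.629375, sp=3, e=sp−y=1.370625; I=8.383125, D=e−e_prev=-0.391875; u=0·1.370625+1/4·8.383125+0·(-0.391875)≈2.095781; next y=-1/10·1.629375+1·2.095781≈1.932844
n=4: y≈1.932844, sp=3, e=sp−y≈1.067156; I≈9.450281, D=e−e_prev≈-0.303469; u=0·1.067156+1/4·9.450281+0·(-0.303469)≈2.362570; next y=-1/10·1.932844+1·2.362570≈2.169286
n=5: y≈2.169286, sp=3, e=sp−y≈0.830714; I≈10.280995, D=e−e_prev≈-0.236442; u=0·0.830714+1/4·10.280995+0·(-0.236442)≈2.570249; next y=-1/10·2.169286+1·2.570249≈2.353320
n=6: y≈2.353320, sp=3, e=sp−y≈0.646680; I≈10.927675, D=e−e_prev≈-0.184034; u=0·0.646680+1/4·10.927675+0·(-0.184034)≈2.731919; next y=-1/10·2.353320+1·2.731919≈2.496587
n=7: y≈2.496587, sp=3, e=sp−y≈0.503413; I≈11.431088, D=e−e_prev≈-0.143267; u=0·0.503413+1/4·11.431088+0·(-0.143267)≈2.857772; next y=-1/10·2.496587+1·2.857772≈2.608113
n=8: y≈2.608113, sp=3, e=sp−y≈0.391887; I≈11.822975, D=e−e_prev≈-0.111527; u=0·0.391887+1/4·11.822975+0·(-0.111527)≈2.955744; next y=-1/10·2.608113+1·2.955744≈2.694932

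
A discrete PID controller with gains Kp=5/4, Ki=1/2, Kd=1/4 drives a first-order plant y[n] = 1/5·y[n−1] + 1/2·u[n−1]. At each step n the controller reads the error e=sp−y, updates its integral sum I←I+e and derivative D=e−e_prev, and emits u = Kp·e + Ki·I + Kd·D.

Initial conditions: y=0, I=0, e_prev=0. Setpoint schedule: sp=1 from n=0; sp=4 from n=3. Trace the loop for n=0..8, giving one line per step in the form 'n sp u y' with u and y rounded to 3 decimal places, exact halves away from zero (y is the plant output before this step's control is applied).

(exact arithmetic carried between steps; '≈' marks a value shown rounded to 6 d.p. or computed from one; I and e_prev carry over from the previous line; the table rounds u and y to 3 d.p., halves away from zero)
n=0: y=0, sp=1, e=sp−y=1; I=1, D=e−e_prev=1; u=5/4·1+1/2·1+1/4·1=2; next y=1/5·0+1/2·2=1
n=1: y=1, sp=1, e=sp−y=0; I=1, D=e−e_prev=-1; u=5/4·0+1/2·1+1/4·(-1)=0.25; next y=1/5·1+1/2·0.25=0.325
n=2: y=0.325, sp=1, e=sp−y=0.675; I=1.675, D=e−e_prev=0.675; u=5/4·0.675+1/2·1.675+1/4·0.675=1.85; next y=1/5·0.325+1/2·1.85=0.99
n=3: y=0.99, sp=4, e=sp−y=3.01; I=4.685, D=e−e_prev=2.335; u=5/4·3.01+1/2·4.685+1/4·2.335=6.68875; next y=1/5·0.99+1/2·6.68875=3.542375
n=4: y=3.542375, sp=4, e=sp−y=0.457625; I=5.142625, D=e−e_prev=-2.552375; u=5/4·0.457625+1/2·5.142625+1/4·(-2.552375)=2.50525; next y=1/5·3.542375+1/2·2.50525=1.9611
n=5: y=1.9611, sp=4, e=sp−y=2.0389; I=7.181525, D=e−e_prev=1.581275; u=5/4·2.0389+1/2·7.181525+1/4·1.581275≈6.534706; next y=1/5·1.9611+1/2·6.534706≈3.659573
n=6: y≈3.659573, sp=4, e=sp−y≈0.340427; I≈7.521952, D=e−e_prev≈-1.698473; u=5/4·0.340427+1/2·7.521952+1/4·(-1.698473)≈3.761891; next y=1/5·3.659573+1/2·3.761891≈2.612860
n=7: y≈2.612860, sp=4, e=sp−y≈1.387140; I≈8.909092, D=e−e_prev≈1.046713; u=5/4·1.387140+1/2·8.909092+1/4·1.046713≈6.450149; next y=1/5·2.612860+1/2·6.450149≈3.747646
n=8: y≈3.747646, sp=4, e=sp−y≈0.252354; I≈9.161445, D=e−e_prev≈-1.134786; u=5/4·0.252354+1/2·9.161445+1/4·(-1.134786)≈4.612468; next y=1/5·3.747646+1/2·4.612468≈3.055763

0 1 2.000 0.000
1 1 0.250 1.000
2 1 1.850 0.325
3 4 6.689 0.990
4 4 2.505 3.542
5 4 6.535 1.961
6 4 3.762 3.660
7 4 6.450 2.613
8 4 4.612 3.748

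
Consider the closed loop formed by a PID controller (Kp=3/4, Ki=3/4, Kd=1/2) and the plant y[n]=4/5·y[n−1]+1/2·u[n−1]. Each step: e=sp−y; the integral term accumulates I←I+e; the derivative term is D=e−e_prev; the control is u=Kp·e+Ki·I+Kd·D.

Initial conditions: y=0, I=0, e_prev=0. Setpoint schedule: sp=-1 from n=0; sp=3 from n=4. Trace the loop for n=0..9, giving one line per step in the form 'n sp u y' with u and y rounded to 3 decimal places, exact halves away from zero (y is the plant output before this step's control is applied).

(exact arithmetic carried between steps; '≈' marks a value shown rounded to 6 d.p. or computed from one; I and e_prev carry over from the previous line; the table rounds u and y to 3 d.p., halves away from zero)
n=0: y=0, sp=-1, e=sp−y=-1; I=-1, D=e−e_prev=-1; u=3/4·(-1)+3/4·(-1)+1/2·(-1)=-2; next y=4/5·0+1/2·(-2)=-1
n=1: y=-1, sp=-1, e=sp−y=0; I=-1, D=e−e_prev=1; u=3/4·0+3/4·(-1)+1/2·1=-0.25; next y=4/5·(-1)+1/2·(-0.25)=-0.925
n=2: y=-0.925, sp=-1, e=sp−y=-0.075; I=-1.075, D=e−e_prev=-0.075; u=3/4·(-0.075)+3/4·(-1.075)+1/2·(-0.075)=-0.9; next y=4/5·(-0.925)+1/2·(-0.9)=-1.19
n=3: y=-1.19, sp=-1, e=sp−y=0.19; I=-0.885, D=e−e_prev=0.265; u=3/4·0.19+3/4·(-0.885)+1/2·0.265=-0.38875; next y=4/5·(-1.19)+1/2·(-0.38875)=-1.146375
n=4: y=-1.146375, sp=3, e=sp−y=4.146375; I=3.261375, D=e−e_prev=3.956375; u=3/4·4.146375+3/4·3.261375+1/2·3.956375=7.534; next y=4/5·(-1.146375)+1/2·7.534=2.8499
n=5: y=2.8499, sp=3, e=sp−y=0.1501; I=3.411475, D=e−e_prev=-3.996275; u=3/4·0.1501+3/4·3.411475+1/2·(-3.996275)≈0.673044; next y=4/5·2.8499+1/2·0.673044≈2.616442
n=6: y≈2.616442, sp=3, e=sp−y≈0.383558; I≈3.795033, D=e−e_prev≈0.233458; u=3/4·0.383558+3/4·3.795033+1/2·0.233458≈3.250673; next y=4/5·2.616442+1/2·3.250673≈3.718490
n=7: y≈3.718490, sp=3, e=sp−y≈-0.718490; I≈3.076543, D=e−e_prev≈-1.102048; u=3/4·(-0.718490)+3/4·3.076543+1/2·(-1.102048)≈1.217516; next y=4/5·3.718490+1/2·1.217516≈3.583550
n=8: y≈3.583550, sp=3, e=sp−y≈-0.583550; I≈2.492993, D=e−e_prev≈0.134940; u=3/4·(-0.583550)+3/4·2.492993+1/2·0.134940≈1.499553; next y=4/5·3.583550+1/2·1.499553≈3.616616
n=9: y≈3.616616, sp=3, e=sp−y≈-0.616616; I≈1.876377, D=e−e_prev≈-0.033066; u=3/4·(-0.616616)+3/4·1.876377+1/2·(-0.033066)≈0.928288; next y=4/5·3.616616+1/2·0.928288≈3.357437

0 -1 -2.000 0.000
1 -1 -0.250 -1.000
2 -1 -0.900 -0.925
3 -1 -0.389 -1.190
4 3 7.534 -1.146
5 3 0.673 2.850
6 3 3.251 2.616
7 3 1.218 3.718
8 3 1.500 3.584
9 3 0.928 3.617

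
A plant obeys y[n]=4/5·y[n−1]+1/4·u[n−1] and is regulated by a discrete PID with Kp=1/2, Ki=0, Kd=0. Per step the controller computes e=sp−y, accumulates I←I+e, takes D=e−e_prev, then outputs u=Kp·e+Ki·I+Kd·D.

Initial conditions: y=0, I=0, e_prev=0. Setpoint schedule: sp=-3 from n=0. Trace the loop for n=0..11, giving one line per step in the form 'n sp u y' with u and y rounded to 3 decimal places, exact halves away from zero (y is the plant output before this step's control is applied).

0 -3 -1.500 0.000
1 -3 -1.313 -0.375
2 -3 -1.186 -0.628
3 -3 -1.101 -0.799
4 -3 -1.043 -0.914
5 -3 -1.004 -0.992
6 -3 -0.978 -1.045
7 -3 -0.960 -1.080
8 -3 -0.948 -1.104
9 -3 -0.940 -1.120
10 -3 -0.934 -1.131
11 -3 -0.931 -1.139

(exact arithmetic carried between steps; '≈' marks a value shown rounded to 6 d.p. or computed from one; I and e_prev carry over from the previous line; the table rounds u and y to 3 d.p., halves away from zero)
n=0: y=0, sp=-3, e=sp−y=-3; I=-3, D=e−e_prev=-3; u=1/2·(-3)+0·(-3)+0·(-3)=-1.5; next y=4/5·0+1/4·(-1.5)=-0.375
n=1: y=-0.375, sp=-3, e=sp−y=-2.625; I=-5.625, D=e−e_prev=0.375; u=1/2·(-2.625)+0·(-5.625)+0·0.375=-1.3125; next y=4/5·(-0.375)+1/4·(-1.3125)=-0.628125
n=2: y=-0.628125, sp=-3, e=sp−y=-2.371875; I=-7.996875, D=e−e_prev=0.253125; u=1/2·(-2.371875)+0·(-7.996875)+0·0.253125≈-1.185938; next y=4/5·(-0.628125)+1/4·(-1.185938)≈-0.798984
n=3: y≈-0.798984, sp=-3, e=sp−y≈-2.201016; I≈-10.197891, D=e−e_prev≈0.170859; u=1/2·(-2.201016)+0·(-10.197891)+0·0.170859≈-1.100508; next y=4/5·(-0.798984)+1/4·(-1.100508)≈-0.914314
n=4: y≈-0.914314, sp=-3, e=sp−y≈-2.085686; I≈-12.283576, D=e−e_prev≈0.115330; u=1/2·(-2.085686)+0·(-12.283576)+0·0.115330≈-1.042843; next y=4/5·(-0.914314)+1/4·(-1.042843)≈-0.992162
n=5: y≈-0.992162, sp=-3, e=sp−y≈-2.007838; I≈-14.291414, D=e−e_prev≈0.077848; u=1/2·(-2.007838)+0·(-14.291414)+0·0.077848≈-1.003919; next y=4/5·(-0.992162)+1/4·(-1.003919)≈-1.044710
n=6: y≈-1.044710, sp=-3, e=sp−y≈-1.955290; I≈-16.246704, D=e−e_prev≈0.052547; u=1/2·(-1.955290)+0·(-16.246704)+0·0.052547≈-0.977645; next y=4/5·(-1.044710)+1/4·(-0.977645)≈-1.080179
n=7: y≈-1.080179, sp=-3, e=sp−y≈-1.919821; I≈-18.166525, D=e−e_prev≈0.035469; u=1/2·(-1.919821)+0·(-18.166525)+0·0.035469≈-0.959911; next y=4/5·(-1.080179)+1/4·(-0.959911)≈-1.104121
n=8: y≈-1.104121, sp=-3, e=sp−y≈-1.895879; I≈-20.062405, D=e−e_prev≈0.023942; u=1/2·(-1.895879)+0·(-20.062405)+0·0.023942≈-0.947940; next y=4/5·(-1.104121)+1/4·(-0.947940)≈-1.120282
n=9: y≈-1.120282, sp=-3, e=sp−y≈-1.879718; I≈-21.942123, D=e−e_prev≈0.016161; u=1/2·(-1.879718)+0·(-21.942123)+0·0.016161≈-0.939859; next y=4/5·(-1.120282)+1/4·(-0.939859)≈-1.131190
n=10: y≈-1.131190, sp=-3, e=sp−y≈-1.868810; I≈-23.810933, D=e−e_prev≈0.010909; u=1/2·(-1.868810)+0·(-23.810933)+0·0.010909≈-0.934405; next y=4/5·(-1.131190)+1/4·(-0.934405)≈-1.138553
n=11: y≈-1.138553, sp=-3, e=sp−y≈-1.861447; I≈-25.672380, D=e−e_prev≈0.007363; u=1/2·(-1.861447)+0·(-25.672380)+0·0.007363≈-0.930723; next y=4/5·(-1.138553)+1/4·(-0.930723)≈-1.143523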